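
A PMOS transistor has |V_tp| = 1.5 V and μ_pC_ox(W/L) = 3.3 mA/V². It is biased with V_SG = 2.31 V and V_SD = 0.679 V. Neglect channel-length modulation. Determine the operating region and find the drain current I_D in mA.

V_ov = V_SG − |V_tp| = 2.31 − 1.5 = 0.81 V.
Since V_SD = 0.679 V < V_ov = 0.81 V, the device is in the triode region.
I_D = k_p [V_ov · V_SD − ½ V_SD²] = 3.3 × [0.81 × 0.679 − 0.5 × 0.679²] = 1.05 mA.

Triode; I_D = 1.05 mA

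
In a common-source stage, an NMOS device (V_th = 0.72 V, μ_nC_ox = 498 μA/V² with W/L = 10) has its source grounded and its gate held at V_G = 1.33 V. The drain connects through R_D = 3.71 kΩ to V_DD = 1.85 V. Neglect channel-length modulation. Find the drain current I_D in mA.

V_GS = V_G = 1.33 V, so V_ov = 1.33 − 0.72 = 0.61 V.
k_n = μ_nC_ox · (W/L) = 4.98 mA/V².
Assume saturation: I_D = ½ k_n V_ov² = 0.5 × 4.98 × 0.61² = 0.927 mA, giving V_DS = V_DD − I_D R_D = 1.85 − 0.927 × 3.71 = -1.59 V.
But -1.59 V < V_ov = 0.61 V, so the device is actually in triode.
In triode I_D = k_n[V_ov V_DS − ½ V_DS²] and I_D = (V_DD − V_DS)/R_D. Equating: 9.24 V_DS² − 12.27 V_DS + 1.85 = 0, giving V_DS = 0.173 V (the root below V_ov).
I_D = (1.85 − 0.173) / 3.71 = 0.452 mA.

I_D = 0.452 mA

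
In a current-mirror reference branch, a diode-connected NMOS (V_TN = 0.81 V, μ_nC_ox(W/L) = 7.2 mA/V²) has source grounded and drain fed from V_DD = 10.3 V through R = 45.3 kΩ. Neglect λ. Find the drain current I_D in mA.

With gate tied to drain, V_GS = V_DS ≥ V_GS − V_TN, so the device is in saturation.
KCL at the drain: ½ k_n (V_GS − V_TN)² = (V_DD − V_GS)/R.
Let x = V_GS − 0.81. Then 163 x² + x − 9.49 = 0, giving x = 0.238 V (positive root), so V_GS = 1.05 V.
I_D = (V_DD − V_GS)/R = (10.3 − 1.05) / 45.3 = 0.204 mA.

I_D = 0.204 mA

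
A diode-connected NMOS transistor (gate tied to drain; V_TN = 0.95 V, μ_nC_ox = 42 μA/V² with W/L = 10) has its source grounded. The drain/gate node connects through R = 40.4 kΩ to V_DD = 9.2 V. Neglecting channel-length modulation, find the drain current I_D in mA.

I_D = 0.181 mA

With gate tied to drain, V_GS = V_DS ≥ V_GS − V_TN, so the device is in saturation.
k_n = μ_nC_ox · (W/L) = 0.42 mA/V².
KCL at the drain: ½ k_n (V_GS − V_TN)² = (V_DD − V_GS)/R.
Let x = V_GS − 0.95. Then 8.48 x² + x − 8.25 = 0, giving x = 0.929 V (positive root), so V_GS = 1.88 V.
I_D = (V_DD − V_GS)/R = (9.2 − 1.88) / 40.4 = 0.181 mA.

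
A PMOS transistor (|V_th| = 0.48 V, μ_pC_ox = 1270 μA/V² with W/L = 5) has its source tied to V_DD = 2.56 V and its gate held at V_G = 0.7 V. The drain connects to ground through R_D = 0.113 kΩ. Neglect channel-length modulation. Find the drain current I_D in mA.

I_D = 6.05 mA

V_SG = V_DD − V_G = 2.56 − 0.7 = 1.86 V, so V_ov = 1.86 − 0.48 = 1.38 V.
k_p = μ_pC_ox · (W/L) = 6.35 mA/V².
Assume saturation: I_D = ½ k_p V_ov² = 0.5 × 6.35 × 1.38² = 6.05 mA, giving V_SD = V_DD − I_D R_D = 2.56 − 6.05 × 0.113 = 1.88 V.
V_SD = 1.88 V ≥ V_ov = 1.38 V, confirming saturation.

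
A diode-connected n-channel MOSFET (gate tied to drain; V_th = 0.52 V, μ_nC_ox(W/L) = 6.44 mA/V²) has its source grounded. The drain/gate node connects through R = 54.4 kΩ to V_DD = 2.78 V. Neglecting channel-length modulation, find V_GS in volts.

With gate tied to drain, V_GS = V_DS ≥ V_GS − V_th, so the device is in saturation.
KCL at the drain: ½ k_n (V_GS − V_th)² = (V_DD − V_GS)/R.
Let x = V_GS − 0.52. Then 175 x² + x − 2.26 = 0, giving x = 0.111 V (positive root), so V_GS = 0.631 V.
I_D = (V_DD − V_GS)/R = (2.78 − 0.631) / 54.4 = 0.0395 mA.

V_GS = 0.631 V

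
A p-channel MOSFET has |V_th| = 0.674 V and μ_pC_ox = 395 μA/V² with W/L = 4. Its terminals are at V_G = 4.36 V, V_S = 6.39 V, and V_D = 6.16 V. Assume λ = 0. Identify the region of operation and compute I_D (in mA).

Triode; I_D = 0.451 mA

V_SG = V_S − V_G = 6.39 − 4.36 = 2.03 V; V_SD = V_S − V_D = 6.39 − 6.16 = 0.23 V.
k_p = μ_pC_ox · (W/L) = 1.58 mA/V².
V_ov = V_SG − |V_th| = 2.03 − 0.674 = 1.36 V.
Since V_SD = 0.23 V < V_ov = 1.36 V, the device is in the triode region.
I_D = k_p [V_ov · V_SD − ½ V_SD²] = 1.58 × [1.36 × 0.23 − 0.5 × 0.23²] = 0.451 mA.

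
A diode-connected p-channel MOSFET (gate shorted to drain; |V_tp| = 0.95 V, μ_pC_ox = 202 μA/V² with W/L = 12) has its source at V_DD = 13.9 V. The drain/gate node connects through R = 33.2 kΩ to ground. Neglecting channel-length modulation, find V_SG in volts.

V_SG = 1.51 V

With gate tied to drain, V_SG = V_SD ≥ V_SG − |V_tp|, so the device is in saturation.
k_p = μ_pC_ox · (W/L) = 2.424 mA/V².
KCL at the drain: ½ k_p (V_SG − |V_tp|)² = (V_DD − V_SG)/R.
Let x = V_SG − 0.95. Then 40.2 x² + x − 12.95 = 0, giving x = 0.555 V (positive root), so V_SG = 1.51 V.
I_D = (V_DD − V_SG)/R = (13.9 − 1.51) / 33.2 = 0.373 mA.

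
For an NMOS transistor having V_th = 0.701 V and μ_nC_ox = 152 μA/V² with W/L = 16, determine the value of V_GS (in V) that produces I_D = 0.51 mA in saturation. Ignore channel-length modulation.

V_GS = 1.35 V

k_n = μ_nC_ox · (W/L) = 2.432 mA/V².
In saturation I_D = ½ k_n (V_GS − V_th)², so V_GS − V_th = √(2 I_D / k_n) = √(2 × 0.51 / 2.432) = 0.648 V.
V_GS = 0.701 + 0.648 = 1.35 V.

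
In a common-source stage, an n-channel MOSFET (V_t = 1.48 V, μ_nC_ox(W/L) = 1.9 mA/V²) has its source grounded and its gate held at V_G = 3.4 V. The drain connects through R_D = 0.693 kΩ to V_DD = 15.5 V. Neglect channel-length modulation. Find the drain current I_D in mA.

V_GS = V_G = 3.4 V, so V_ov = 3.4 − 1.48 = 1.92 V.
Assume saturation: I_D = ½ k_n V_ov² = 0.5 × 1.9 × 1.92² = 3.5 mA, giving V_DS = V_DD − I_D R_D = 15.5 − 3.5 × 0.693 = 13.1 V.
V_DS = 13.1 V ≥ V_ov = 1.92 V, confirming saturation.

I_D = 3.50 mA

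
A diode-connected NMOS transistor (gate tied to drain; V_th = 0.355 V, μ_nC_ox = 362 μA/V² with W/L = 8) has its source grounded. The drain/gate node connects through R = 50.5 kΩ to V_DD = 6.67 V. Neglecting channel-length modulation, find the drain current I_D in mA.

With gate tied to drain, V_GS = V_DS ≥ V_GS − V_th, so the device is in saturation.
k_n = μ_nC_ox · (W/L) = 2.896 mA/V².
KCL at the drain: ½ k_n (V_GS − V_th)² = (V_DD − V_GS)/R.
Let x = V_GS − 0.355. Then 73.1 x² + x − 6.315 = 0, giving x = 0.287 V (positive root), so V_GS = 0.642 V.
I_D = (V_DD − V_GS)/R = (6.67 − 0.642) / 50.5 = 0.119 mA.

I_D = 0.119 mA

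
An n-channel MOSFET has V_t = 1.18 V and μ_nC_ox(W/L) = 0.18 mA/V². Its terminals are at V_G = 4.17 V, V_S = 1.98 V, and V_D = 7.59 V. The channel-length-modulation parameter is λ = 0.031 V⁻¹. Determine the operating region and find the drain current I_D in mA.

V_GS = V_G − V_S = 4.17 − 1.98 = 2.19 V; V_DS = V_D − V_S = 7.59 − 1.98 = 5.61 V.
V_ov = V_GS − V_t = 2.19 − 1.18 = 1.01 V.
Since V_DS = 5.61 V ≥ V_ov = 1.01 V, the device is in saturation.
I_D = ½ k_n V_ov² (1 + λ V_DS) = 0.5 × 0.18 × 1.01² × (1 + 0.031 × 5.61) = 0.108 mA.

Saturation; I_D = 0.108 mA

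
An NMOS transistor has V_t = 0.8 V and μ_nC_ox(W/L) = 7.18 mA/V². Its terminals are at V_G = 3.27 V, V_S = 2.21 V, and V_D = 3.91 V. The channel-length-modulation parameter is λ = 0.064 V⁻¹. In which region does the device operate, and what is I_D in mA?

V_GS = V_G − V_S = 3.27 − 2.21 = 1.06 V; V_DS = V_D − V_S = 3.91 − 2.21 = 1.7 V.
V_ov = V_GS − V_t = 1.06 − 0.8 = 0.26 V.
Since V_DS = 1.7 V ≥ V_ov = 0.26 V, the device is in saturation.
I_D = ½ k_n V_ov² (1 + λ V_DS) = 0.5 × 7.18 × 0.26² × (1 + 0.064 × 1.7) = 0.269 mA.

Saturation; I_D = 0.269 mA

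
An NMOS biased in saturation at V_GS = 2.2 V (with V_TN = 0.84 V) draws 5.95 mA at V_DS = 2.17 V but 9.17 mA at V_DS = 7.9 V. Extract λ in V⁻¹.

λ = 0.119 V⁻¹

With V_GS fixed, I_D ∝ (1 + λ V_DS) in saturation, so I_D2/I_D1 = (1 + λ V_DS2)/(1 + λ V_DS1).
9.17/5.95 = 1.541 = (1 + 7.9 λ)/(1 + 2.17 λ).
Solving: λ (I_D1 V_DS2 − I_D2 V_DS1) = I_D2 − I_D1, so λ = (9.17 − 5.95) / (5.95 × 7.9 − 9.17 × 2.17) = 3.22 / 27.1 = 0.119 V⁻¹.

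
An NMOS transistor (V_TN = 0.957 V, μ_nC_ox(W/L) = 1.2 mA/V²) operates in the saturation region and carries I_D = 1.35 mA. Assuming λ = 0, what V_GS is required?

V_GS = 2.46 V

In saturation I_D = ½ k_n (V_GS − V_TN)², so V_GS − V_TN = √(2 I_D / k_n) = √(2 × 1.35 / 1.2) = 1.5 V.
V_GS = 0.957 + 1.5 = 2.46 V.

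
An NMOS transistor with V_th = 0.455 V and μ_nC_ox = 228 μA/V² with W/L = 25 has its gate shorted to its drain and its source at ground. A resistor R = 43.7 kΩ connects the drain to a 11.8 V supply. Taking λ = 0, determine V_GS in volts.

With gate tied to drain, V_GS = V_DS ≥ V_GS − V_th, so the device is in saturation.
k_n = μ_nC_ox · (W/L) = 5.7 mA/V².
KCL at the drain: ½ k_n (V_GS − V_th)² = (V_DD − V_GS)/R.
Let x = V_GS − 0.455. Then 125 x² + x − 11.35 = 0, giving x = 0.298 V (positive root), so V_GS = 0.753 V.
I_D = (V_DD − V_GS)/R = (11.8 − 0.753) / 43.7 = 0.253 mA.

V_GS = 0.753 V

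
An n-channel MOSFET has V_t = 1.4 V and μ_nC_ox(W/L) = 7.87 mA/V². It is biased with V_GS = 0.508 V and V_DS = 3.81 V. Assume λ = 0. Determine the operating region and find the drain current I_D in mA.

V_GS = 0.508 V < V_t = 1.4 V, so the transistor is in cutoff.

Cutoff; I_D = 0 mA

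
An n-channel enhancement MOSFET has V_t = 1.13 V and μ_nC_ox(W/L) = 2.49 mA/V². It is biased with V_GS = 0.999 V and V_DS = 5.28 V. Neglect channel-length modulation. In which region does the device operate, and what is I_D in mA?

V_GS = 0.999 V < V_t = 1.13 V, so the transistor is in cutoff.

Cutoff; I_D = 0 mA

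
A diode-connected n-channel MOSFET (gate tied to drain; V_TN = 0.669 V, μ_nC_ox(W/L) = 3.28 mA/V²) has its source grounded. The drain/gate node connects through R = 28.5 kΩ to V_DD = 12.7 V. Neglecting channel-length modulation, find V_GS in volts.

With gate tied to drain, V_GS = V_DS ≥ V_GS − V_TN, so the device is in saturation.
KCL at the drain: ½ k_n (V_GS − V_TN)² = (V_DD − V_GS)/R.
Let x = V_GS − 0.669. Then 46.7 x² + x − 12.03 = 0, giving x = 0.497 V (positive root), so V_GS = 1.17 V.
I_D = (V_DD − V_GS)/R = (12.7 − 1.17) / 28.5 = 0.405 mA.

V_GS = 1.17 V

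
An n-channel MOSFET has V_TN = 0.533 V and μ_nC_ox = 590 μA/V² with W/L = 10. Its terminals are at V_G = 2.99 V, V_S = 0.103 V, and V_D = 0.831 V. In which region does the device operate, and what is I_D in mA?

V_GS = V_G − V_S = 2.99 − 0.103 = 2.89 V; V_DS = V_D − V_S = 0.831 − 0.103 = 0.728 V.
k_n = μ_nC_ox · (W/L) = 5.9 mA/V².
V_ov = V_GS − V_TN = 2.89 − 0.533 = 2.35 V.
Since V_DS = 0.728 V < V_ov = 2.35 V, the device is in the triode region.
I_D = k_n [V_ov · V_DS − ½ V_DS²] = 5.9 × [2.35 × 0.728 − 0.5 × 0.728²] = 8.55 mA.

Triode; I_D = 8.55 mA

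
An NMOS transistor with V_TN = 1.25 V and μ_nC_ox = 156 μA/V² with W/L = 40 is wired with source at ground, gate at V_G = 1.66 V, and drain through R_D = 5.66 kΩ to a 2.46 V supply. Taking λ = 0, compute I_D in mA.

V_GS = V_G = 1.66 V, so V_ov = 1.66 − 1.25 = 0.41 V.
k_n = μ_nC_ox · (W/L) = 6.24 mA/V².
Assume saturation: I_D = ½ k_n V_ov² = 0.5 × 6.24 × 0.41² = 0.524 mA, giving V_DS = V_DD − I_D R_D = 2.46 − 0.524 × 5.66 = -0.509 V.
But -0.509 V < V_ov = 0.41 V, so the device is actually in triode.
In triode I_D = k_n[V_ov V_DS − ½ V_DS²] and I_D = (V_DD − V_DS)/R_D. Equating: 17.7 V_DS² − 15.48 V_DS + 2.46 = 0, giving V_DS = 0.208 V (the root below V_ov).
I_D = (2.46 − 0.208) / 5.66 = 0.398 mA.

I_D = 0.398 mA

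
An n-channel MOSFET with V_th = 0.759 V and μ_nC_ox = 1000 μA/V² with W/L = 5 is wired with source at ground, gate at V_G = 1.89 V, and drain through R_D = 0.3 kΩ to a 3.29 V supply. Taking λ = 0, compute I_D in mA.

I_D = 3.20 mA

V_GS = V_G = 1.89 V, so V_ov = 1.89 − 0.759 = 1.13 V.
k_n = μ_nC_ox · (W/L) = 5 mA/V².
Assume saturation: I_D = ½ k_n V_ov² = 0.5 × 5 × 1.13² = 3.2 mA, giving V_DS = V_DD − I_D R_D = 3.29 − 3.2 × 0.3 = 2.33 V.
V_DS = 2.33 V ≥ V_ov = 1.13 V, confirming saturation.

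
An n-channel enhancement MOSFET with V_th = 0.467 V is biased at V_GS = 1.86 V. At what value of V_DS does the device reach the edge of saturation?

V_DS,sat = 1.39 V

The boundary between triode and saturation is V_DS = V_GS − V_th = V_ov.
V_ov = 1.86 − 0.467 = 1.39 V.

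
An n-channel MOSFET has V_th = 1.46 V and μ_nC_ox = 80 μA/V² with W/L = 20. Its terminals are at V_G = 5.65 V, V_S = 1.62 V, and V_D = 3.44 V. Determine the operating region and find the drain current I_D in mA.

Triode; I_D = 4.83 mA

V_GS = V_G − V_S = 5.65 − 1.62 = 4.03 V; V_DS = V_D − V_S = 3.44 − 1.62 = 1.82 V.
k_n = μ_nC_ox · (W/L) = 1.6 mA/V².
V_ov = V_GS − V_th = 4.03 − 1.46 = 2.57 V.
Since V_DS = 1.82 V < V_ov = 2.57 V, the device is in the triode region.
I_D = k_n [V_ov · V_DS − ½ V_DS²] = 1.6 × [2.57 × 1.82 − 0.5 × 1.82²] = 4.83 mA.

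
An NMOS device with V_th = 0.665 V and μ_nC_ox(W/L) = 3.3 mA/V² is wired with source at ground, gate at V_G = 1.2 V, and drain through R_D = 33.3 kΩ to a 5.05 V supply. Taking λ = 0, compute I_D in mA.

V_GS = V_G = 1.2 V, so V_ov = 1.2 − 0.665 = 0.535 V.
Assume saturation: I_D = ½ k_n V_ov² = 0.5 × 3.3 × 0.535² = 0.472 mA, giving V_DS = V_DD − I_D R_D = 5.05 − 0.472 × 33.3 = -10.7 V.
But -10.7 V < V_ov = 0.535 V, so the device is actually in triode.
In triode I_D = k_n[V_ov V_DS − ½ V_DS²] and I_D = (V_DD − V_DS)/R_D. Equating: 54.9 V_DS² − 59.79 V_DS + 5.05 = 0, giving V_DS = 0.0923 V (the root below V_ov).
I_D = (5.05 − 0.0923) / 33.3 = 0.149 mA.

I_D = 0.149 mA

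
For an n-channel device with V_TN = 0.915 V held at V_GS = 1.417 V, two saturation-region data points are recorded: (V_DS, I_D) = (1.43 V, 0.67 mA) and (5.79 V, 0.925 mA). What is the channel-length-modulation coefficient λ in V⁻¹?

With V_GS fixed, I_D ∝ (1 + λ V_DS) in saturation, so I_D2/I_D1 = (1 + λ V_DS2)/(1 + λ V_DS1).
0.925/0.67 = 1.381 = (1 + 5.79 λ)/(1 + 1.43 λ).
Solving: λ (I_D1 V_DS2 − I_D2 V_DS1) = I_D2 − I_D1, so λ = (0.925 − 0.67) / (0.67 × 5.79 − 0.925 × 1.43) = 0.255 / 2.56 = 0.0997 V⁻¹.

λ = 0.0997 V⁻¹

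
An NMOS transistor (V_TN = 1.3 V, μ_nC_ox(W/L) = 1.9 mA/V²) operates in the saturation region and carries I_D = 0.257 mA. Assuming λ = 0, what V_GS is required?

In saturation I_D = ½ k_n (V_GS − V_TN)², so V_GS − V_TN = √(2 I_D / k_n) = √(2 × 0.257 / 1.9) = 0.52 V.
V_GS = 1.3 + 0.52 = 1.82 V.

V_GS = 1.82 V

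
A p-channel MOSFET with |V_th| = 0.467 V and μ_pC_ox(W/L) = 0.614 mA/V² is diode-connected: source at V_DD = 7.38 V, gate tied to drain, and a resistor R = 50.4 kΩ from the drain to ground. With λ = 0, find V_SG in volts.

With gate tied to drain, V_SG = V_SD ≥ V_SG − |V_th|, so the device is in saturation.
KCL at the drain: ½ k_p (V_SG − |V_th|)² = (V_DD − V_SG)/R.
Let x = V_SG − 0.467. Then 15.5 x² + x − 6.913 = 0, giving x = 0.637 V (positive root), so V_SG = 1.1 V.
I_D = (V_DD − V_SG)/R = (7.38 − 1.1) / 50.4 = 0.125 mA.

V_SG = 1.10 V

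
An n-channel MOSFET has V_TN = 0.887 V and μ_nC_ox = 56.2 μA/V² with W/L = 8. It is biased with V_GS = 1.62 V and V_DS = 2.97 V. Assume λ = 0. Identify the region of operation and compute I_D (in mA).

Saturation; I_D = 0.121 mA

k_n = μ_nC_ox · (W/L) = 0.4496 mA/V².
V_ov = V_GS − V_TN = 1.62 − 0.887 = 0.733 V.
Since V_DS = 2.97 V ≥ V_ov = 0.733 V, the device is in saturation.
I_D = ½ k_n V_ov² = 0.5 × 0.4496 × 0.733² = 0.121 mA.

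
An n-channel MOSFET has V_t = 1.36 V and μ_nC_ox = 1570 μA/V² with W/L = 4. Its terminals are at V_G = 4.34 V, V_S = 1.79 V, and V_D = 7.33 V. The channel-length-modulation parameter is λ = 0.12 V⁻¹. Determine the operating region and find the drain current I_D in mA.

Saturation; I_D = 7.40 mA

V_GS = V_G − V_S = 4.34 − 1.79 = 2.55 V; V_DS = V_D − V_S = 7.33 − 1.79 = 5.54 V.
k_n = μ_nC_ox · (W/L) = 6.28 mA/V².
V_ov = V_GS − V_t = 2.55 − 1.36 = 1.19 V.
Since V_DS = 5.54 V ≥ V_ov = 1.19 V, the device is in saturation.
I_D = ½ k_n V_ov² (1 + λ V_DS) = 0.5 × 6.28 × 1.19² × (1 + 0.12 × 5.54) = 7.4 mA.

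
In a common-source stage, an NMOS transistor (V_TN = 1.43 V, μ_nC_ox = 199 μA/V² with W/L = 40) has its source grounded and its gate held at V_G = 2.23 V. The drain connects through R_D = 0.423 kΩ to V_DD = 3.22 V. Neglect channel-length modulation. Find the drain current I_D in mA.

I_D = 2.55 mA

V_GS = V_G = 2.23 V, so V_ov = 2.23 − 1.43 = 0.8 V.
k_n = μ_nC_ox · (W/L) = 7.96 mA/V².
Assume saturation: I_D = ½ k_n V_ov² = 0.5 × 7.96 × 0.8² = 2.55 mA, giving V_DS = V_DD − I_D R_D = 3.22 − 2.55 × 0.423 = 2.14 V.
V_DS = 2.14 V ≥ V_ov = 0.8 V, confirming saturation.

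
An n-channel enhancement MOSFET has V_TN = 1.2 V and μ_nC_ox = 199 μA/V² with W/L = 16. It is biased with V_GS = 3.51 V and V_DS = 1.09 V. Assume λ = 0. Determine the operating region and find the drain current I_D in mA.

k_n = μ_nC_ox · (W/L) = 3.184 mA/V².
V_ov = V_GS − V_TN = 3.51 − 1.2 = 2.31 V.
Since V_DS = 1.09 V < V_ov = 2.31 V, the device is in the triode region.
I_D = k_n [V_ov · V_DS − ½ V_DS²] = 3.184 × [2.31 × 1.09 − 0.5 × 1.09²] = 6.13 mA.

Triode; I_D = 6.13 mA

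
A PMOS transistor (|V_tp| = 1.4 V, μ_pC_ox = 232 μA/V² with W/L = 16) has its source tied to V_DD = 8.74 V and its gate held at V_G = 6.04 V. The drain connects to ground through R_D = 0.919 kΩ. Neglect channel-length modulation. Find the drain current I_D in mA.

I_D = 3.14 mA

V_SG = V_DD − V_G = 8.74 − 6.04 = 2.7 V, so V_ov = 2.7 − 1.4 = 1.3 V.
k_p = μ_pC_ox · (W/L) = 3.712 mA/V².
Assume saturation: I_D = ½ k_p V_ov² = 0.5 × 3.712 × 1.3² = 3.14 mA, giving V_SD = V_DD − I_D R_D = 8.74 − 3.14 × 0.919 = 5.86 V.
V_SD = 5.86 V ≥ V_ov = 1.3 V, confirming saturation.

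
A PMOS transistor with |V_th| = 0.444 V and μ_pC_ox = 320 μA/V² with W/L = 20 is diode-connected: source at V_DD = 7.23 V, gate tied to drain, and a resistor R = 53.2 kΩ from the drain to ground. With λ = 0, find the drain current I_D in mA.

With gate tied to drain, V_SG = V_SD ≥ V_SG − |V_th|, so the device is in saturation.
k_p = μ_pC_ox · (W/L) = 6.4 mA/V².
KCL at the drain: ½ k_p (V_SG − |V_th|)² = (V_DD − V_SG)/R.
Let x = V_SG − 0.444. Then 170 x² + x − 6.786 = 0, giving x = 0.197 V (positive root), so V_SG = 0.641 V.
I_D = (V_DD − V_SG)/R = (7.23 − 0.641) / 53.2 = 0.124 mA.

I_D = 0.124 mA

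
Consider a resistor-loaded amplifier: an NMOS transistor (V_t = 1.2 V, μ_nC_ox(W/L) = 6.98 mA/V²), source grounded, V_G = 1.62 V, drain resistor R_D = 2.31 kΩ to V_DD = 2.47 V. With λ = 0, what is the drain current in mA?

I_D = 0.616 mA

V_GS = V_G = 1.62 V, so V_ov = 1.62 − 1.2 = 0.42 V.
Assume saturation: I_D = ½ k_n V_ov² = 0.5 × 6.98 × 0.42² = 0.616 mA, giving V_DS = V_DD − I_D R_D = 2.47 − 0.616 × 2.31 = 1.05 V.
V_DS = 1.05 V ≥ V_ov = 0.42 V, confirming saturation.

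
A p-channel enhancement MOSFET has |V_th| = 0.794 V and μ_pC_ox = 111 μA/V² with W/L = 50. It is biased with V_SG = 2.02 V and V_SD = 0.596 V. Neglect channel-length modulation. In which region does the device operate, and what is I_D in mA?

Triode; I_D = 3.07 mA

k_p = μ_pC_ox · (W/L) = 5.55 mA/V².
V_ov = V_SG − |V_th| = 2.02 − 0.794 = 1.23 V.
Since V_SD = 0.596 V < V_ov = 1.23 V, the device is in the triode region.
I_D = k_p [V_ov · V_SD − ½ V_SD²] = 5.55 × [1.23 × 0.596 − 0.5 × 0.596²] = 3.07 mA.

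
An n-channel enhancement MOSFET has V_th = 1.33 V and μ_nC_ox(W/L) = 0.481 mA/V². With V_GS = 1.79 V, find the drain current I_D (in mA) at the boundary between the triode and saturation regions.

At the boundary V_DS = V_ov = V_GS − V_th = 1.79 − 1.33 = 0.46 V.
I_D = ½ k_n V_ov² = 0.5 × 0.481 × 0.46² = 0.0509 mA.

I_D = 0.0509 mA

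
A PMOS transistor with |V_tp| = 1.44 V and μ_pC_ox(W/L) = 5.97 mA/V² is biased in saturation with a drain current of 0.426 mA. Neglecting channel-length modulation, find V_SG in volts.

In saturation I_D = ½ k_p (V_SG − |V_tp|)², so V_SG − |V_tp| = √(2 I_D / k_p) = √(2 × 0.426 / 5.97) = 0.378 V.
V_SG = 1.44 + 0.378 = 1.82 V.

V_SG = 1.82 V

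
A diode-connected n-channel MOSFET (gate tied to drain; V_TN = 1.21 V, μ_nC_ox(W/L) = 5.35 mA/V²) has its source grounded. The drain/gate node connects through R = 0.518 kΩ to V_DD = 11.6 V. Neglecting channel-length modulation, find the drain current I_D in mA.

With gate tied to drain, V_GS = V_DS ≥ V_GS − V_TN, so the device is in saturation.
KCL at the drain: ½ k_n (V_GS − V_TN)² = (V_DD − V_GS)/R.
Let x = V_GS − 1.21. Then 1.39 x² + x − 10.39 = 0, giving x = 2.4 V (positive root), so V_GS = 3.61 V.
I_D = (V_DD − V_GS)/R = (11.6 − 3.61) / 0.518 = 15.4 mA.

I_D = 15.4 mA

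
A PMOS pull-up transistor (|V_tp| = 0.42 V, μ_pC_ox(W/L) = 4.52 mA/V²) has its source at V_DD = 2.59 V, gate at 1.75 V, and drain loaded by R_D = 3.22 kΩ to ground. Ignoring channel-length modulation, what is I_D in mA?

I_D = 0.399 mA

V_SG = V_DD − V_G = 2.59 − 1.75 = 0.84 V, so V_ov = 0.84 − 0.42 = 0.42 V.
Assume saturation: I_D = ½ k_p V_ov² = 0.5 × 4.52 × 0.42² = 0.399 mA, giving V_SD = V_DD − I_D R_D = 2.59 − 0.399 × 3.22 = 1.31 V.
V_SD = 1.31 V ≥ V_ov = 0.42 V, confirming saturation.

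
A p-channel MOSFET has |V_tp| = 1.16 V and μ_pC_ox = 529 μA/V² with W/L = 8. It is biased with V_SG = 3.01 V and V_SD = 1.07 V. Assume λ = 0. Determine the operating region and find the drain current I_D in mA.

Triode; I_D = 5.95 mA

k_p = μ_pC_ox · (W/L) = 4.232 mA/V².
V_ov = V_SG − |V_tp| = 3.01 − 1.16 = 1.85 V.
Since V_SD = 1.07 V < V_ov = 1.85 V, the device is in the triode region.
I_D = k_p [V_ov · V_SD − ½ V_SD²] = 4.232 × [1.85 × 1.07 − 0.5 × 1.07²] = 5.95 mA.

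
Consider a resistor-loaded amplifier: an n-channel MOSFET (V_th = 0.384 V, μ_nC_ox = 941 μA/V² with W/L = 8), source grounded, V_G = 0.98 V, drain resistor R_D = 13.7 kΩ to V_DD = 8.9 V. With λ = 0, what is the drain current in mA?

V_GS = V_G = 0.98 V, so V_ov = 0.98 − 0.384 = 0.596 V.
k_n = μ_nC_ox · (W/L) = 7.528 mA/V².
Assume saturation: I_D = ½ k_n V_ov² = 0.5 × 7.528 × 0.596² = 1.34 mA, giving V_DS = V_DD − I_D R_D = 8.9 − 1.34 × 13.7 = -9.42 V.
But -9.42 V < V_ov = 0.596 V, so the device is actually in triode.
In triode I_D = k_n[V_ov V_DS − ½ V_DS²] and I_D = (V_DD − V_DS)/R_D. Equating: 51.6 V_DS² − 62.47 V_DS + 8.9 = 0, giving V_DS = 0.165 V (the root below V_ov).
I_D = (8.9 − 0.165) / 13.7 = 0.638 mA.

I_D = 0.638 mA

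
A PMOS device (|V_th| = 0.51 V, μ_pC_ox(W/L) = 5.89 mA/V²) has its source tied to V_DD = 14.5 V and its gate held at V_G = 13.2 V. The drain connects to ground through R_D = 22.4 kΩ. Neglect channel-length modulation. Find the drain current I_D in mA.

V_SG = V_DD − V_G = 14.5 − 13.2 = 1.3 V, so V_ov = 1.3 − 0.51 = 0.79 V.
Assume saturation: I_D = ½ k_p V_ov² = 0.5 × 5.89 × 0.79² = 1.84 mA, giving V_SD = V_DD − I_D R_D = 14.5 − 1.84 × 22.4 = -26.7 V.
But -26.7 V < V_ov = 0.79 V, so the device is actually in triode.
In triode I_D = k_p[V_ov V_SD − ½ V_SD²] and I_D = (V_DD − V_SD)/R_D. Equating: 66 V_SD² − 105.2 V_SD + 14.5 = 0, giving V_SD = 0.152 V (the root below V_ov).
I_D = (14.5 − 0.152) / 22.4 = 0.641 mA.

I_D = 0.641 mA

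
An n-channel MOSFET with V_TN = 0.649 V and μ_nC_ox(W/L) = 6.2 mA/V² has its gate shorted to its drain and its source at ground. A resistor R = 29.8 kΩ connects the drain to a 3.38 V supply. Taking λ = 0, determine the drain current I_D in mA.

With gate tied to drain, V_GS = V_DS ≥ V_GS − V_TN, so the device is in saturation.
KCL at the drain: ½ k_n (V_GS − V_TN)² = (V_DD − V_GS)/R.
Let x = V_GS − 0.649. Then 92.4 x² + x − 2.731 = 0, giving x = 0.167 V (positive root), so V_GS = 0.816 V.
I_D = (V_DD − V_GS)/R = (3.38 − 0.816) / 29.8 = 0.0861 mA.

I_D = 0.0861 mA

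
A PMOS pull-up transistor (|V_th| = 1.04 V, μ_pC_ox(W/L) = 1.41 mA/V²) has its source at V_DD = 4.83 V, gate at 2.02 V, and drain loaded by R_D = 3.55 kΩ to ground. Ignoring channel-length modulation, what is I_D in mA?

I_D = 1.20 mA

V_SG = V_DD − V_G = 4.83 − 2.02 = 2.81 V, so V_ov = 2.81 − 1.04 = 1.77 V.
Assume saturation: I_D = ½ k_p V_ov² = 0.5 × 1.41 × 1.77² = 2.21 mA, giving V_SD = V_DD − I_D R_D = 4.83 − 2.21 × 3.55 = -3.01 V.
But -3.01 V < V_ov = 1.77 V, so the device is actually in triode.
In triode I_D = k_p[V_ov V_SD − ½ V_SD²] and I_D = (V_DD − V_SD)/R_D. Equating: 2.5 V_SD² − 9.86 V_SD + 4.83 = 0, giving V_SD = 0.573 V (the root below V_ov).
I_D = (4.83 − 0.573) / 3.55 = 1.2 mA.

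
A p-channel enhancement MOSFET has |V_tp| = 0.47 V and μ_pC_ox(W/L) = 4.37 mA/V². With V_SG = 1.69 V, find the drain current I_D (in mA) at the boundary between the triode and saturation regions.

At the boundary V_SD = V_ov = V_SG − |V_tp| = 1.69 − 0.47 = 1.22 V.
I_D = ½ k_p V_ov² = 0.5 × 4.37 × 1.22² = 3.25 mA.

I_D = 3.25 mA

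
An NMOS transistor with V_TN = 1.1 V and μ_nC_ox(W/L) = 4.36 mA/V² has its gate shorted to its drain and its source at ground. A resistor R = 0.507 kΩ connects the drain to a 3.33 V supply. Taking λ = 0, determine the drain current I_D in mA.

With gate tied to drain, V_GS = V_DS ≥ V_GS − V_TN, so the device is in saturation.
KCL at the drain: ½ k_n (V_GS − V_TN)² = (V_DD − V_GS)/R.
Let x = V_GS − 1.1. Then 1.11 x² + x − 2.23 = 0, giving x = 1.04 V (positive root), so V_GS = 2.14 V.
I_D = (V_DD − V_GS)/R = (3.33 − 2.14) / 0.507 = 2.35 mA.

I_D = 2.35 mA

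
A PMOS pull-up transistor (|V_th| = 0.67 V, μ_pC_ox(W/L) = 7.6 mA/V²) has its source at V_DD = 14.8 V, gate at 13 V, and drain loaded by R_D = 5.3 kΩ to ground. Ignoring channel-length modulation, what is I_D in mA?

V_SG = V_DD − V_G = 14.8 − 13 = 1.8 V, so V_ov = 1.8 − 0.67 = 1.13 V.
Assume saturation: I_D = ½ k_p V_ov² = 0.5 × 7.6 × 1.13² = 4.85 mA, giving V_SD = V_DD − I_D R_D = 14.8 − 4.85 × 5.3 = -10.9 V.
But -10.9 V < V_ov = 1.13 V, so the device is actually in triode.
In triode I_D = k_p[V_ov V_SD − ½ V_SD²] and I_D = (V_DD − V_SD)/R_D. Equating: 20.1 V_SD² − 46.52 V_SD + 14.8 = 0, giving V_SD = 0.381 V (the root below V_ov).
I_D = (14.8 − 0.381) / 5.3 = 2.72 mA.

I_D = 2.72 mA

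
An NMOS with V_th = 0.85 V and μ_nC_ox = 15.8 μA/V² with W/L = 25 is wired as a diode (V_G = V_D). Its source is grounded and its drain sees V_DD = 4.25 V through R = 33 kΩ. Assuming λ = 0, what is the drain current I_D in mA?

With gate tied to drain, V_GS = V_DS ≥ V_GS − V_th, so the device is in saturation.
k_n = μ_nC_ox · (W/L) = 0.395 mA/V².
KCL at the drain: ½ k_n (V_GS − V_th)² = (V_DD − V_GS)/R.
Let x = V_GS − 0.85. Then 6.52 x² + x − 3.4 = 0, giving x = 0.65 V (positive root), so V_GS = 1.5 V.
I_D = (V_DD − V_GS)/R = (4.25 − 1.5) / 33 = 0.0833 mA.

I_D = 0.0833 mA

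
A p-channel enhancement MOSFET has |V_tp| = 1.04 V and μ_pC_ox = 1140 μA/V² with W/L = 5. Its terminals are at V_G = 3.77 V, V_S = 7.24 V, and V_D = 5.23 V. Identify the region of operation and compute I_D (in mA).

Triode; I_D = 16.3 mA

V_SG = V_S − V_G = 7.24 − 3.77 = 3.47 V; V_SD = V_S − V_D = 7.24 − 5.23 = 2.01 V.
k_p = μ_pC_ox · (W/L) = 5.7 mA/V².
V_ov = V_SG − |V_tp| = 3.47 − 1.04 = 2.43 V.
Since V_SD = 2.01 V < V_ov = 2.43 V, the device is in the triode region.
I_D = k_p [V_ov · V_SD − ½ V_SD²] = 5.7 × [2.43 × 2.01 − 0.5 × 2.01²] = 16.3 mA.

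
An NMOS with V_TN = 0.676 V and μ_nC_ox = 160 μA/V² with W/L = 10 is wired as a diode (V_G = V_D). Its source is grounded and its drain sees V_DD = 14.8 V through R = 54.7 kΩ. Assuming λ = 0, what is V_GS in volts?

With gate tied to drain, V_GS = V_DS ≥ V_GS − V_TN, so the device is in saturation.
k_n = μ_nC_ox · (W/L) = 1.6 mA/V².
KCL at the drain: ½ k_n (V_GS − V_TN)² = (V_DD − V_GS)/R.
Let x = V_GS − 0.676. Then 43.8 x² + x − 14.12 = 0, giving x = 0.557 V (positive root), so V_GS = 1.23 V.
I_D = (V_DD − V_GS)/R = (14.8 − 1.23) / 54.7 = 0.248 mA.

V_GS = 1.23 V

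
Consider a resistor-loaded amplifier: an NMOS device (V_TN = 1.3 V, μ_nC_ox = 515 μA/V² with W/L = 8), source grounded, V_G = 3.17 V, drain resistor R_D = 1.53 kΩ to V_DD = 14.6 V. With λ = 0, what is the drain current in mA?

V_GS = V_G = 3.17 V, so V_ov = 3.17 − 1.3 = 1.87 V.
k_n = μ_nC_ox · (W/L) = 4.12 mA/V².
Assume saturation: I_D = ½ k_n V_ov² = 0.5 × 4.12 × 1.87² = 7.2 mA, giving V_DS = V_DD − I_D R_D = 14.6 − 7.2 × 1.53 = 3.58 V.
V_DS = 3.58 V ≥ V_ov = 1.87 V, confirming saturation.

I_D = 7.20 mA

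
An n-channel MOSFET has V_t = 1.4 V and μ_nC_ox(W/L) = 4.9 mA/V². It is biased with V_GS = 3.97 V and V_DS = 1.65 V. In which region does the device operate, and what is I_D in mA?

V_ov = V_GS − V_t = 3.97 − 1.4 = 2.57 V.
Since V_DS = 1.65 V < V_ov = 2.57 V, the device is in the triode region.
I_D = k_n [V_ov · V_DS − ½ V_DS²] = 4.9 × [2.57 × 1.65 − 0.5 × 1.65²] = 14.1 mA.

Triode; I_D = 14.1 mA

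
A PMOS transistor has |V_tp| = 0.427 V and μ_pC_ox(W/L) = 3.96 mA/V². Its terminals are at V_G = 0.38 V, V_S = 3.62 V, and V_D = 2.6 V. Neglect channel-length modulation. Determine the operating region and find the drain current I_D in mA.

Triode; I_D = 9.30 mA

V_SG = V_S − V_G = 3.62 − 0.38 = 3.24 V; V_SD = V_S − V_D = 3.62 − 2.6 = 1.02 V.
V_ov = V_SG − |V_tp| = 3.24 − 0.427 = 2.81 V.
Since V_SD = 1.02 V < V_ov = 2.81 V, the device is in the triode region.
I_D = k_p [V_ov · V_SD − ½ V_SD²] = 3.96 × [2.81 × 1.02 − 0.5 × 1.02²] = 9.3 mA.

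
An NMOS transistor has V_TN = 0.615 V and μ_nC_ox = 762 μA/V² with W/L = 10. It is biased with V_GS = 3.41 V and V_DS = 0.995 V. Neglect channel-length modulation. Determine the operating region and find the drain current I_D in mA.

Triode; I_D = 17.4 mA

k_n = μ_nC_ox · (W/L) = 7.62 mA/V².
V_ov = V_GS − V_TN = 3.41 − 0.615 = 2.79 V.
Since V_DS = 0.995 V < V_ov = 2.79 V, the device is in the triode region.
I_D = k_n [V_ov · V_DS − ½ V_DS²] = 7.62 × [2.79 × 0.995 − 0.5 × 0.995²] = 17.4 mA.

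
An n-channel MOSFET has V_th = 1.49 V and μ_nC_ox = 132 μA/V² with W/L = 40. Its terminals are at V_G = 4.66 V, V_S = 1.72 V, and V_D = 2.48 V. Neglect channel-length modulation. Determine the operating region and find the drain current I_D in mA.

V_GS = V_G − V_S = 4.66 − 1.72 = 2.94 V; V_DS = V_D − V_S = 2.48 − 1.72 = 0.76 V.
k_n = μ_nC_ox · (W/L) = 5.28 mA/V².
V_ov = V_GS − V_th = 2.94 − 1.49 = 1.45 V.
Since V_DS = 0.76 V < V_ov = 1.45 V, the device is in the triode region.
I_D = k_n [V_ov · V_DS − ½ V_DS²] = 5.28 × [1.45 × 0.76 − 0.5 × 0.76²] = 4.29 mA.

Triode; I_D = 4.29 mA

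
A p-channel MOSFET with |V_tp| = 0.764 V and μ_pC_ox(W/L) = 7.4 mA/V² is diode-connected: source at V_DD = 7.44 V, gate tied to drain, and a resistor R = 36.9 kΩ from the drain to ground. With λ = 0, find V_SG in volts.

V_SG = 0.981 V

With gate tied to drain, V_SG = V_SD ≥ V_SG − |V_tp|, so the device is in saturation.
KCL at the drain: ½ k_p (V_SG − |V_tp|)² = (V_DD − V_SG)/R.
Let x = V_SG − 0.764. Then 137 x² + x − 6.676 = 0, giving x = 0.217 V (positive root), so V_SG = 0.981 V.
I_D = (V_DD − V_SG)/R = (7.44 − 0.981) / 36.9 = 0.175 mA.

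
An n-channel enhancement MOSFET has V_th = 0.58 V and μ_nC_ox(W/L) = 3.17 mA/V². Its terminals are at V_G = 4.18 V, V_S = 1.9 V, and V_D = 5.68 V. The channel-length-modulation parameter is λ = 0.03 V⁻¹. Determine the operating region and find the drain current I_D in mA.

Saturation; I_D = 5.10 mA

V_GS = V_G − V_S = 4.18 − 1.9 = 2.28 V; V_DS = V_D − V_S = 5.68 − 1.9 = 3.78 V.
V_ov = V_GS − V_th = 2.28 − 0.58 = 1.7 V.
Since V_DS = 3.78 V ≥ V_ov = 1.7 V, the device is in saturation.
I_D = ½ k_n V_ov² (1 + λ V_DS) = 0.5 × 3.17 × 1.7² × (1 + 0.03 × 3.78) = 5.1 mA.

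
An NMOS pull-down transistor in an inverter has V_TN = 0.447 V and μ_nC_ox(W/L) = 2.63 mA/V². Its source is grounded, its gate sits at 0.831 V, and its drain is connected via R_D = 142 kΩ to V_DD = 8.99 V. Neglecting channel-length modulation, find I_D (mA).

V_GS = V_G = 0.831 V, so V_ov = 0.831 − 0.447 = 0.384 V.
Assume saturation: I_D = ½ k_n V_ov² = 0.5 × 2.63 × 0.384² = 0.194 mA, giving V_DS = V_DD − I_D R_D = 8.99 − 0.194 × 142 = -18.5 V.
But -18.5 V < V_ov = 0.384 V, so the device is actually in triode.
In triode I_D = k_n[V_ov V_DS − ½ V_DS²] and I_D = (V_DD − V_DS)/R_D. Equating: 187 V_DS² − 144.4 V_DS + 8.99 = 0, giving V_DS = 0.0683 V (the root below V_ov).
I_D = (8.99 − 0.0683) / 142 = 0.0628 mA.

I_D = 0.0628 mA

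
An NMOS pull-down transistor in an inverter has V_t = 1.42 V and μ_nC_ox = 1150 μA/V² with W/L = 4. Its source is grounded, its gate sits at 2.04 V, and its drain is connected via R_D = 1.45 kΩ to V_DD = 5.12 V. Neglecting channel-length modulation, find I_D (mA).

I_D = 0.884 mA

V_GS = V_G = 2.04 V, so V_ov = 2.04 − 1.42 = 0.62 V.
k_n = μ_nC_ox · (W/L) = 4.6 mA/V².
Assume saturation: I_D = ½ k_n V_ov² = 0.5 × 4.6 × 0.62² = 0.884 mA, giving V_DS = V_DD − I_D R_D = 5.12 − 0.884 × 1.45 = 3.84 V.
V_DS = 3.84 V ≥ V_ov = 0.62 V, confirming saturation.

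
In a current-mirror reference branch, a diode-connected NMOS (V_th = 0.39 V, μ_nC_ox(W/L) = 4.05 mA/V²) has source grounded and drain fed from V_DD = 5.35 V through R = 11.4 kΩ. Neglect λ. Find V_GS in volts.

V_GS = 0.832 V

With gate tied to drain, V_GS = V_DS ≥ V_GS − V_th, so the device is in saturation.
KCL at the drain: ½ k_n (V_GS − V_th)² = (V_DD − V_GS)/R.
Let x = V_GS − 0.39. Then 23.1 x² + x − 4.96 = 0, giving x = 0.442 V (positive root), so V_GS = 0.832 V.
I_D = (V_DD − V_GS)/R = (5.35 − 0.832) / 11.4 = 0.396 mA.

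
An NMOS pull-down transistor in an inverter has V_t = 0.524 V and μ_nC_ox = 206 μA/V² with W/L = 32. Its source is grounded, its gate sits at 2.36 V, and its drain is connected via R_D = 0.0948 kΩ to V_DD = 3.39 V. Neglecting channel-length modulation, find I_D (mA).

I_D = 11.1 mA

V_GS = V_G = 2.36 V, so V_ov = 2.36 − 0.524 = 1.84 V.
k_n = μ_nC_ox · (W/L) = 6.592 mA/V².
Assume saturation: I_D = ½ k_n V_ov² = 0.5 × 6.592 × 1.84² = 11.1 mA, giving V_DS = V_DD − I_D R_D = 3.39 − 11.1 × 0.0948 = 2.34 V.
V_DS = 2.34 V ≥ V_ov = 1.84 V, confirming saturation.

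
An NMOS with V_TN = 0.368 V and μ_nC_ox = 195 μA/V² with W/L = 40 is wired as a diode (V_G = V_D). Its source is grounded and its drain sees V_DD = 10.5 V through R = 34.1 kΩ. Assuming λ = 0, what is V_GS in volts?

V_GS = 0.640 V

With gate tied to drain, V_GS = V_DS ≥ V_GS − V_TN, so the device is in saturation.
k_n = μ_nC_ox · (W/L) = 7.8 mA/V².
KCL at the drain: ½ k_n (V_GS − V_TN)² = (V_DD − V_GS)/R.
Let x = V_GS − 0.368. Then 133 x² + x − 10.13 = 0, giving x = 0.272 V (positive root), so V_GS = 0.64 V.
I_D = (V_DD − V_GS)/R = (10.5 − 0.64) / 34.1 = 0.289 mA.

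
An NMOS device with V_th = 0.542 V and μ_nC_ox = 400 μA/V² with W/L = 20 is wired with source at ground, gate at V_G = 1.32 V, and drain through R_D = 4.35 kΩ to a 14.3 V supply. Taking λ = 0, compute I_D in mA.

I_D = 2.42 mA

V_GS = V_G = 1.32 V, so V_ov = 1.32 − 0.542 = 0.778 V.
k_n = μ_nC_ox · (W/L) = 8 mA/V².
Assume saturation: I_D = ½ k_n V_ov² = 0.5 × 8 × 0.778² = 2.42 mA, giving V_DS = V_DD − I_D R_D = 14.3 − 2.42 × 4.35 = 3.77 V.
V_DS = 3.77 V ≥ V_ov = 0.778 V, confirming saturation.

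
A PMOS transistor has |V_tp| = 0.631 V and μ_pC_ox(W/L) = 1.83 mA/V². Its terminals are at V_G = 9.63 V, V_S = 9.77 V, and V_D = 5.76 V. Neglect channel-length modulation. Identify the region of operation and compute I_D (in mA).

V_SG = V_S − V_G = 9.77 − 9.63 = 0.14 V; V_SD = V_S − V_D = 9.77 − 5.76 = 4.01 V.
V_SG = 0.14 V < |V_tp| = 0.631 V, so the transistor is in cutoff.

Cutoff; I_D = 0 mA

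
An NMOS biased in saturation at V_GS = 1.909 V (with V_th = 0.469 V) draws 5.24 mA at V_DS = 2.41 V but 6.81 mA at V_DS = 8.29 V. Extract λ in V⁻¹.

With V_GS fixed, I_D ∝ (1 + λ V_DS) in saturation, so I_D2/I_D1 = (1 + λ V_DS2)/(1 + λ V_DS1).
6.81/5.24 = 1.3 = (1 + 8.29 λ)/(1 + 2.41 λ).
Solving: λ (I_D1 V_DS2 − I_D2 V_DS1) = I_D2 − I_D1, so λ = (6.81 − 5.24) / (5.24 × 8.29 − 6.81 × 2.41) = 1.57 / 27 = 0.0581 V⁻¹.

λ = 0.0581 V⁻¹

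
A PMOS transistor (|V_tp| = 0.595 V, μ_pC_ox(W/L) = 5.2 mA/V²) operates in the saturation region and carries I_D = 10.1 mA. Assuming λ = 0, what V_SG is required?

In saturation I_D = ½ k_p (V_SG − |V_tp|)², so V_SG − |V_tp| = √(2 I_D / k_p) = √(2 × 10.1 / 5.2) = 1.97 V.
V_SG = 0.595 + 1.97 = 2.57 V.

V_SG = 2.57 V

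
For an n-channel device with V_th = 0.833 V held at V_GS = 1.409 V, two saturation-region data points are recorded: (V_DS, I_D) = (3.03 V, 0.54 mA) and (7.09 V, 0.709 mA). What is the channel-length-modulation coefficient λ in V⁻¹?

With V_GS fixed, I_D ∝ (1 + λ V_DS) in saturation, so I_D2/I_D1 = (1 + λ V_DS2)/(1 + λ V_DS1).
0.709/0.54 = 1.313 = (1 + 7.09 λ)/(1 + 3.03 λ).
Solving: λ (I_D1 V_DS2 − I_D2 V_DS1) = I_D2 − I_D1, so λ = (0.709 − 0.54) / (0.54 × 7.09 − 0.709 × 3.03) = 0.169 / 1.68 = 0.101 V⁻¹.

λ = 0.101 V⁻¹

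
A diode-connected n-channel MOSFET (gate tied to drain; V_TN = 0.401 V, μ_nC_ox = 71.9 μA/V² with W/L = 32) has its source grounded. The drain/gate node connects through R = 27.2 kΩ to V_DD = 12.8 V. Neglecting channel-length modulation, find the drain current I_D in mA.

With gate tied to drain, V_GS = V_DS ≥ V_GS − V_TN, so the device is in saturation.
k_n = μ_nC_ox · (W/L) = 2.301 mA/V².
KCL at the drain: ½ k_n (V_GS − V_TN)² = (V_DD − V_GS)/R.
Let x = V_GS − 0.401. Then 31.3 x² + x − 12.4 = 0, giving x = 0.614 V (positive root), so V_GS = 1.01 V.
I_D = (V_DD − V_GS)/R = (12.8 − 1.01) / 27.2 = 0.433 mA.

I_D = 0.433 mA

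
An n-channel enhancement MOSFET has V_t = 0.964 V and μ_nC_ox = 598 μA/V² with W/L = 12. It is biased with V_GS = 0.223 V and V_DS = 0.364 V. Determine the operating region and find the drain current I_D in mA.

V_GS = 0.223 V < V_t = 0.964 V, so the transistor is in cutoff.

Cutoff; I_D = 0 mA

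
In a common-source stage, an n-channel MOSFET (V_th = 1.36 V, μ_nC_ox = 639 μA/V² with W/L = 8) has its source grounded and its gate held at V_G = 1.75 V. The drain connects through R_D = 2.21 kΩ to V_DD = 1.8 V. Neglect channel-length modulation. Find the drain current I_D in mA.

V_GS = V_G = 1.75 V, so V_ov = 1.75 − 1.36 = 0.39 V.
k_n = μ_nC_ox · (W/L) = 5.112 mA/V².
Assume saturation: I_D = ½ k_n V_ov² = 0.5 × 5.112 × 0.39² = 0.389 mA, giving V_DS = V_DD − I_D R_D = 1.8 − 0.389 × 2.21 = 0.941 V.
V_DS = 0.941 V ≥ V_ov = 0.39 V, confirming saturation.

I_D = 0.389 mA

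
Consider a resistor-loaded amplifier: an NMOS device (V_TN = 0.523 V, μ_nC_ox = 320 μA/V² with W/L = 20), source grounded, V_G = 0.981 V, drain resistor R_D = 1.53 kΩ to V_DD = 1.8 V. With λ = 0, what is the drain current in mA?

V_GS = V_G = 0.981 V, so V_ov = 0.981 − 0.523 = 0.458 V.
k_n = μ_nC_ox · (W/L) = 6.4 mA/V².
Assume saturation: I_D = ½ k_n V_ov² = 0.5 × 6.4 × 0.458² = 0.671 mA, giving V_DS = V_DD − I_D R_D = 1.8 − 0.671 × 1.53 = 0.773 V.
V_DS = 0.773 V ≥ V_ov = 0.458 V, confirming saturation.

I_D = 0.671 mA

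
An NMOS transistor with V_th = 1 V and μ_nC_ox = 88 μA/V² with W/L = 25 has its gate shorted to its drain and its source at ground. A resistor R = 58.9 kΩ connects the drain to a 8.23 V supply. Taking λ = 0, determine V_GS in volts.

V_GS = 1.33 V

With gate tied to drain, V_GS = V_DS ≥ V_GS − V_th, so the device is in saturation.
k_n = μ_nC_ox · (W/L) = 2.2 mA/V².
KCL at the drain: ½ k_n (V_GS − V_th)² = (V_DD − V_GS)/R.
Let x = V_GS − 1. Then 64.8 x² + x − 7.23 = 0, giving x = 0.326 V (positive root), so V_GS = 1.33 V.
I_D = (V_DD − V_GS)/R = (8.23 − 1.33) / 58.9 = 0.117 mA.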